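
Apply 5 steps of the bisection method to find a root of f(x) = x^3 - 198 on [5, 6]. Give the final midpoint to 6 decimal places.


f(x) = x^3 - 198
f(5) = -73 < 0
f(6) = 18 > 0

Step 1: midpoint = (5.000000 + 6.000000)/2 = 5.500000
  f(5.500000) = -31.625000
  f(mid) < 0, so root is in [5.500000, 6.000000]

Step 2: midpoint = (5.500000 + 6.000000)/2 = 5.750000
  f(5.750000) = -7.890625
  f(mid) < 0, so root is in [5.750000, 6.000000]

Step 3: midpoint = (5.750000 + 6.000000)/2 = 5.875000
  f(5.875000) = 4.779297
  f(mid) > 0, so root is in [5.750000, 5.875000]

Step 4: midpoint = (5.750000 + 5.875000)/2 = 5.812500
  f(5.812500) = -1.623779
  f(mid) < 0, so root is in [5.812500, 5.875000]

Step 5: midpoint = (5.812500 + 5.875000)/2 = 5.843750
  f(5.843750) = 1.560638
  f(mid) > 0, so root is in [5.812500, 5.843750]

midpoint = 5.843750


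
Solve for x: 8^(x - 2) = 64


Express both sides with the same base.
64 = 8^2
Since the bases match, equate exponents: x - 2 = 2
So x = 2 - (-2) = 4

x = 4


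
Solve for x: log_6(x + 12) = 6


Convert to exponential form: x + 12 = 6^6 = 46656
x = 46656 - 12 = 46644
Check: log_6(46644 + 12) = log_6(46656) = log_6(46656) = 6 ✓

x = 46644


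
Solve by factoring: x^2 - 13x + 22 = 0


We need two numbers that multiply to 22 and add to -13.
Those numbers are -2 and -11 (since (-2) * (-11) = 22 and (-2) + (-11) = -13).
So x^2 - 13x + 22 = (x - 2)(x - 11) = 0
Setting each factor to zero: x = 2 or x = 11

x = 2, x = 11


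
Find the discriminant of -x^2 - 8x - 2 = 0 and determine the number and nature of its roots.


For ax^2 + bx + c = 0, discriminant D = b^2 - 4ac
Here a = -1, b = -8, c = -2
D = (-8)^2 - 4(-1)(-2) = 64 - 8 = 56

D = 56 > 0 but not a perfect square
The equation has 2 distinct real irrational roots.

Discriminant = 56, 2 distinct real irrational roots


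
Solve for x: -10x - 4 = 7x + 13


Starting with: -10x - 4 = 7x + 13
Move all x terms to left: (-10 - 7)x = 13 + 4
Simplify: -17x = 17
Divide both sides by -17: x = -1

x = -1


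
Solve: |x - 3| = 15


An absolute value equation |expr| = 15 gives two cases:
Case 1: x - 3 = 15
  x = 18, so x = 18
Case 2: x - 3 = -15
  x = -12, so x = -12

x = -12, x = 18


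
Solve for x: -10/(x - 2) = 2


Multiply both sides by (x - 2): -10 = 2(x - 2)
Distribute: -10 = 2x - 4
2x = -10 + 4 = -6
x = -3

x = -3


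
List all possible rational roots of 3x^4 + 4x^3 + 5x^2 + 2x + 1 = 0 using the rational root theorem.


Rational root theorem: possible roots are ±p/q where:
  p divides the constant term (1): p ∈ {1}
  q divides the leading coefficient (3): q ∈ {1, 3}

All possible rational roots: -1, -1/3, 1/3, 1

-1, -1/3, 1/3, 1


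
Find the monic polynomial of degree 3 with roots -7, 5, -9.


A monic polynomial with roots -7, 5, -9 is:
p(x) = (x + 7)(x - 5)(x + 9)
After multiplying by (x + 7): x + 7
After multiplying by (x - 5): x^2 + 2x - 35
After multiplying by (x + 9): x^3 + 11x^2 - 17x - 315

x^3 + 11x^2 - 17x - 315


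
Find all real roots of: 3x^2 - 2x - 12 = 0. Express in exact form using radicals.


Using the quadratic formula: x = (-b ± sqrt(b^2 - 4ac)) / (2a)
Here a = 3, b = -2, c = -12
Discriminant = b^2 - 4ac = (-2)^2 - 4(3)(-12) = 4 + 144 = 148
Since discriminant = 148 > 0, there are two real roots.
x = (2 ± 2*sqrt(37)) / 6
Simplifying: x = (1 ± sqrt(37)) / 3
Numerically: x ≈ 2.3609 or x ≈ -1.6943

x = (1 + sqrt(37)) / 3 or x = (1 - sqrt(37)) / 3


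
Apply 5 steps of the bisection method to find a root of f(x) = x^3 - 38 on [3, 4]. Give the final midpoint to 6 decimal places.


f(x) = x^3 - 38
f(3) = -11 < 0
f(4) = 26 > 0

Step 1: midpoint = (3.000000 + 4.000000)/2 = 3.500000
  f(3.500000) = 4.875000
  f(mid) > 0, so root is in [3.000000, 3.500000]

Step 2: midpoint = (3.000000 + 3.500000)/2 = 3.250000
  f(3.250000) = -3.671875
  f(mid) < 0, so root is in [3.250000, 3.500000]

Step 3: midpoint = (3.250000 + 3.500000)/2 = 3.375000
  f(3.375000) = 0.443359
  f(mid) > 0, so root is in [3.250000, 3.375000]

Step 4: midpoint = (3.250000 + 3.375000)/2 = 3.312500
  f(3.312500) = -1.653076
  f(mid) < 0, so root is in [3.312500, 3.375000]

Step 5: midpoint = (3.312500 + 3.375000)/2 = 3.343750
  f(3.343750) = -0.614655
  f(mid) < 0, so root is in [3.343750, 3.375000]

midpoint = 3.343750


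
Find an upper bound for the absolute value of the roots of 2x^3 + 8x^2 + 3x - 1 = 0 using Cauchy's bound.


Cauchy's bound: all roots r satisfy |r| <= 1 + max(|a_i/a_n|) for i = 0,...,n-1
where a_n is the leading coefficient.

Coefficients: [2, 8, 3, -1]
Leading coefficient a_n = 2
Ratios |a_i/a_n|: 4, 3/2, 1/2
Maximum ratio: 4
Cauchy's bound: |r| <= 1 + 4 = 5

Upper bound = 5


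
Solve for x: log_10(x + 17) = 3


Convert to exponential form: x + 17 = 10^3 = 1000
x = 1000 - 17 = 983
Check: log_10(983 + 17) = log_10(1000) = log_10(1000) = 3 ✓

x = 983


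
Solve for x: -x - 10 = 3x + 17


Starting with: -x - 10 = 3x + 17
Move all x terms to left: (-1 - 3)x = 17 + 10
Simplify: -4x = 27
Divide both sides by -4: x = -27/4

x = -27/4


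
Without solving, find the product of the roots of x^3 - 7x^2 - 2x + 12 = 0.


By Vieta's formulas for x^3 + bx^2 + cx + d = 0:
  r1 + r2 + r3 = -b/a = 7
  r1*r2 + r1*r3 + r2*r3 = c/a = -2
  r1*r2*r3 = -d/a = -12


Product = -12


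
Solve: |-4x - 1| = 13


An absolute value equation |expr| = 13 gives two cases:
Case 1: -4x - 1 = 13
  -4x = 14, so x = -7/2
Case 2: -4x - 1 = -13
  -4x = -12, so x = 3

x = -7/2, x = 3


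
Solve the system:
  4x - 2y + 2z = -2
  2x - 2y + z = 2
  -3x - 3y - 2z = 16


Using Cramer's rule. Expand each determinant along the first row.
D  = 4*[(-2)*(-2) - 1*(-3)] - (-2)*[2*(-2) - 1*(-3)] + 2*[2*(-3) - (-2)*(-3)]
  = 4*(7) - (-2)*(-1) + 2*(-12) = 2
Dx = (-2)*[(-2)*(-2) - 1*(-3)] - (-2)*[2*(-2) - 1*16] + 2*[2*(-3) - (-2)*16]
  = (-2)*(7) - (-2)*(-20) + 2*(26) = -2
Dy = 4*[2*(-2) - 1*16] - (-2)*[2*(-2) - 1*(-3)] + 2*[2*16 - 2*(-3)]
  = 4*(-20) - (-2)*(-1) + 2*(38) = -6
Dz = 4*[(-2)*16 - 2*(-3)] - (-2)*[2*16 - 2*(-3)] + (-2)*[2*(-3) - (-2)*(-3)]
  = 4*(-26) - (-2)*(38) + (-2)*(-12) = -4
x = Dx/D = -2/2 = -1, y = Dy/D = -6/2 = -3, z = Dz/D = -4/2 = -2
Check eq1: (4)(-1) + (-2)(-3) + (2)(-2) = -2 = -2 ✓
Check eq2: (2)(-1) + (-2)(-3) + (1)(-2) = 2 = 2 ✓
Check eq3: (-3)(-1) + (-3)(-3) + (-2)(-2) = 16 = 16 ✓

x = -1, y = -3, z = -2


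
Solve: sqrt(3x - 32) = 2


Square both sides: 3x - 32 = 2^2 = 4
3x = 4 + 32 = 36
x = 12
Check: sqrt(3*12 - 32) = sqrt(4) = 2 ✓

x = 12


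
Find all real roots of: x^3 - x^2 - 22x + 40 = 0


Let p(x) = x^3 - x^2 - 22x + 40. By the rational root theorem (leading coefficient 1), any rational root is an integer divisor of 40: try ±1, ±2, ... in turn.
Test x = 1: value = 18 ≠ 0.
Test x = -1: value = 60 ≠ 0.
Test x = 2: value = 0 ✓, so (x - 2) is a factor.
Synthetic division by (x - 2): bring down 1; 1(2) - 1 = 1; 1(2) - 22 = -20; (-20)(2) + 40 = 0 → quotient x^2 + x - 20, remainder 0.
Solve the quadratic x^2 + x - 20 = 0: discriminant = 1^2 - 4(1)(-20) = 1 + 80 = 81.
sqrt(81) = 9, so x = (-1 ± 9)/2: x = 4 or x = -5.

x = -5, x = 2, x = 4


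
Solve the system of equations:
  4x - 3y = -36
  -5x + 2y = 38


Using Cramer's rule:
Determinant D = (4)(2) - (-5)(-3) = 8 - 15 = -7
Dx = (-36)(2) - (38)(-3) = -72 + 114 = 42
Dy = (4)(38) - (-5)(-36) = 152 - 180 = -28
x = Dx/D = 42/-7 = -6
y = Dy/D = -28/-7 = 4

x = -6, y = 4


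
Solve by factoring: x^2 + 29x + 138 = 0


We need two numbers that multiply to 138 and add to 29.
Those numbers are 23 and 6 (since 23 * 6 = 138 and 23 + 6 = 29).
So x^2 + 29x + 138 = (x + 23)(x + 6) = 0
Setting each factor to zero: x = -23 or x = -6

x = -23, x = -6


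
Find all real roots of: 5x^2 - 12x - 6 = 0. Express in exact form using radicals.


Using the quadratic formula: x = (-b ± sqrt(b^2 - 4ac)) / (2a)
Here a = 5, b = -12, c = -6
Discriminant = b^2 - 4ac = (-12)^2 - 4(5)(-6) = 144 + 120 = 264
Since discriminant = 264 > 0, there are two real roots.
x = (12 ± 2*sqrt(66)) / 10
Simplifying: x = (6 ± sqrt(66)) / 5
Numerically: x ≈ 2.8248 or x ≈ -0.4248

x = (6 + sqrt(66)) / 5 or x = (6 - sqrt(66)) / 5


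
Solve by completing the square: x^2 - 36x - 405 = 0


Start: x^2 - 36x - 405 = 0
Move constant: x^2 - 36x = 405
Half of -36 is -18, squared is 324
Add 324 to both sides: x^2 - 36x + 324 = 729
(x - 18)^2 = 729
x - 18 = ±27
x = 18 + 27 = 45 or x = 18 - 27 = -9

x = -9, x = 45


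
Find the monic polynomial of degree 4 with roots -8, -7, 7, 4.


A monic polynomial with roots -8, -7, 7, 4 is:
p(x) = (x + 8)(x + 7)(x - 7)(x - 4)
After multiplying by (x + 8): x + 8
After multiplying by (x + 7): x^2 + 15x + 56
After multiplying by (x - 7): x^3 + 8x^2 - 49x - 392
After multiplying by (x - 4): x^4 + 4x^3 - 81x^2 - 196x + 1568

x^4 + 4x^3 - 81x^2 - 196x + 1568


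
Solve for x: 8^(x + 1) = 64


Express both sides with the same base.
64 = 8^2
Since the bases match, equate exponents: x + 1 = 2
So x = 2 - (1) = 1

x = 1


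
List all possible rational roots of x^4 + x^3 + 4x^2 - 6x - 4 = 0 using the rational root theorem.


Rational root theorem: possible roots are ±p/q where:
  p divides the constant term (-4): p ∈ {1, 2, 4}
  q divides the leading coefficient (1): q ∈ {1}

All possible rational roots: -4, -2, -1, 1, 2, 4

-4, -2, -1, 1, 2, 4


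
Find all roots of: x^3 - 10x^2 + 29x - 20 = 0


Let p(x) = x^3 - 10x^2 + 29x - 20. By the rational root theorem (leading coefficient 1), any rational root is an integer divisor of 20: try ±1, ±2, ... in turn.
Test x = 1: value = 0 ✓, so (x - 1) is a factor.
Synthetic division by (x - 1): bring down 1; 1(1) - 10 = -9; (-9)(1) + 29 = 20; 20(1) - 20 = 0 → quotient x^2 - 9x + 20, remainder 0.
Solve the quadratic x^2 - 9x + 20 = 0: discriminant = (-9)^2 - 4(1)(20) = 81 - 80 = 1.
sqrt(1) = 1, so x = (9 ± 1)/2: x = 5 or x = 4.
Collecting all roots found:

x = 1, x = 4, x = 5


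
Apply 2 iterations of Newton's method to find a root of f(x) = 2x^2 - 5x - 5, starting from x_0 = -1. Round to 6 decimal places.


Newton's method: x_(n+1) = x_n - f(x_n)/f'(x_n)
f(x) = 2x^2 - 5x - 5
f'(x) = 4x - 5

Iteration 1:
  f(-1.000000) = 2.000000
  f'(-1.000000) = -9.000000
  x_1 = -1.000000 - (2.000000)/(-9.000000) = -0.777778

Iteration 2:
  f(-0.777778) = 0.098765
  f'(-0.777778) = -8.111111
  x_2 = -0.777778 - (0.098765)/(-8.111111) = -0.765601

x_2 = -0.765601


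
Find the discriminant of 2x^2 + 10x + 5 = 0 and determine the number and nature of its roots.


For ax^2 + bx + c = 0, discriminant D = b^2 - 4ac
Here a = 2, b = 10, c = 5
D = (10)^2 - 4(2)(5) = 100 - 40 = 60

D = 60 > 0 but not a perfect square
The equation has 2 distinct real irrational roots.

Discriminant = 60, 2 distinct real irrational roots


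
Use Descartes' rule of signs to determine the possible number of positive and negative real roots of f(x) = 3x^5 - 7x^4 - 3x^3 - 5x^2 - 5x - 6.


Descartes' rule of signs:

For positive roots, count sign changes in f(x) = 3x^5 - 7x^4 - 3x^3 - 5x^2 - 5x - 6:
Signs of coefficients: +, -, -, -, -, -
Number of sign changes: 1
Possible positive real roots: 1

For negative roots, examine f(-x) = -3x^5 - 7x^4 + 3x^3 - 5x^2 + 5x - 6:
Signs of coefficients: -, -, +, -, +, -
Number of sign changes: 4
Possible negative real roots: 4, 2, 0

Positive roots: 1; Negative roots: 4 or 2 or 0


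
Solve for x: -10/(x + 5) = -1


Multiply both sides by (x + 5): -10 = -1(x + 5)
Distribute: -10 = -x - 5
-x = -10 + 5 = -5
x = 5

x = 5


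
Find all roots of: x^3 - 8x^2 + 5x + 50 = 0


Let p(x) = x^3 - 8x^2 + 5x + 50. By the rational root theorem (leading coefficient 1), any rational root is an integer divisor of 50: try ±1, ±2, ... in turn.
Test x = 1: value = 48 ≠ 0.
Test x = -1: value = 36 ≠ 0.
Test x = 2: value = 36 ≠ 0.
Test x = -2: value = 0 ✓, so (x + 2) is a factor.
Synthetic division by (x + 2): bring down 1; 1(-2) - 8 = -10; (-10)(-2) + 5 = 25; 25(-2) + 50 = 0 → quotient x^2 - 10x + 25, remainder 0.
Solve the quadratic x^2 - 10x + 25 = 0: discriminant = (-10)^2 - 4(1)(25) = 100 - 100 = 0.
Discriminant = 0, so a double root: x = 10/2 = 5.
Collecting all roots found:

x = -2, x = 5 (multiplicity 2)


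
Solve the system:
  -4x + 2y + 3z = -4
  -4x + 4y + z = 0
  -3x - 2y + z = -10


Using Cramer's rule. Expand each determinant along the first row.
D  = (-4)*[4*1 - 1*(-2)] - 2*[(-4)*1 - 1*(-3)] + 3*[(-4)*(-2) - 4*(-3)]
  = (-4)*(6) - 2*(-1) + 3*(20) = 38
Dx = (-4)*[4*1 - 1*(-2)] - 2*[0*1 - 1*(-10)] + 3*[0*(-2) - 4*(-10)]
  = (-4)*(6) - 2*(10) + 3*(40) = 76
Dy = (-4)*[0*1 - 1*(-10)] - (-4)*[(-4)*1 - 1*(-3)] + 3*[(-4)*(-10) - 0*(-3)]
  = (-4)*(10) - (-4)*(-1) + 3*(40) = 76
Dz = (-4)*[4*(-10) - 0*(-2)] - 2*[(-4)*(-10) - 0*(-3)] + (-4)*[(-4)*(-2) - 4*(-3)]
  = (-4)*(-40) - 2*(40) + (-4)*(20) = 0
x = Dx/D = 76/38 = 2, y = Dy/D = 76/38 = 2, z = Dz/D = 0/38 = 0
Check eq1: (-4)(2) + (2)(2) + (3)(0) = -4 = -4 ✓
Check eq2: (-4)(2) + (4)(2) + (1)(0) = 0 = 0 ✓
Check eq3: (-3)(2) + (-2)(2) + (1)(0) = -10 = -10 ✓

x = 2, y = 2, z = 0


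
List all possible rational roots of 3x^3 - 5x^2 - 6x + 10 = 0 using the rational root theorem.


Rational root theorem: possible roots are ±p/q where:
  p divides the constant term (10): p ∈ {1, 2, 5, 10}
  q divides the leading coefficient (3): q ∈ {1, 3}

All possible rational roots: -10, -5, -10/3, -2, -5/3, -1, -2/3, -1/3, 1/3, 2/3, 1, 5/3, 2, 10/3, 5, 10

-10, -5, -10/3, -2, -5/3, -1, -2/3, -1/3, 1/3, 2/3, 1, 5/3, 2, 10/3, 5, 10


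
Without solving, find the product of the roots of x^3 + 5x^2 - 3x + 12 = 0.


By Vieta's formulas for x^3 + bx^2 + cx + d = 0:
  r1 + r2 + r3 = -b/a = -5
  r1*r2 + r1*r3 + r2*r3 = c/a = -3
  r1*r2*r3 = -d/a = -12


Product = -12


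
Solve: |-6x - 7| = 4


An absolute value equation |expr| = 4 gives two cases:
Case 1: -6x - 7 = 4
  -6x = 11, so x = -11/6
Case 2: -6x - 7 = -4
  -6x = 3, so x = -1/2

x = -11/6, x = -1/2


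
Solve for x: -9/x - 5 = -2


Subtract -5 from both sides: -9/x = 3
Multiply both sides by x: -9 = 3 * x
Divide by 3: x = -3

x = -3


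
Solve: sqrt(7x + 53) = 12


Square both sides: 7x + 53 = 12^2 = 144
7x = 144 - 53 = 91
x = 13
Check: sqrt(7*13 + 53) = sqrt(144) = 12 ✓

x = 13


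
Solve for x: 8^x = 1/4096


Express both sides with the same base.
1/4096 = 8^(-4)
Since the bases match: x = -4

x = -4


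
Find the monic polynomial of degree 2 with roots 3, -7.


A monic polynomial with roots 3, -7 is:
p(x) = (x - 3)(x + 7)
After multiplying by (x - 3): x - 3
After multiplying by (x + 7): x^2 + 4x - 21

x^2 + 4x - 21


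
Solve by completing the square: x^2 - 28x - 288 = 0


Start: x^2 - 28x - 288 = 0
Move constant: x^2 - 28x = 288
Half of -28 is -14, squared is 196
Add 196 to both sides: x^2 - 28x + 196 = 484
(x - 14)^2 = 484
x - 14 = ±22
x = 14 + 22 = 36 or x = 14 - 22 = -8

x = -8, x = 36


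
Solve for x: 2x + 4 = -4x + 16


Starting with: 2x + 4 = -4x + 16
Move all x terms to left: (2 + 4)x = 16 - 4
Simplify: 6x = 12
Divide both sides by 6: x = 2

x = 2


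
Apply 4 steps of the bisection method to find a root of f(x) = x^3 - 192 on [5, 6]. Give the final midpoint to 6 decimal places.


f(x) = x^3 - 192
f(5) = -67 < 0
f(6) = 24 > 0

Step 1: midpoint = (5.000000 + 6.000000)/2 = 5.500000
  f(5.500000) = -25.625000
  f(mid) < 0, so root is in [5.500000, 6.000000]

Step 2: midpoint = (5.500000 + 6.000000)/2 = 5.750000
  f(5.750000) = -1.890625
  f(mid) < 0, so root is in [5.750000, 6.000000]

Step 3: midpoint = (5.750000 + 6.000000)/2 = 5.875000
  f(5.875000) = 10.779297
  f(mid) > 0, so root is in [5.750000, 5.875000]

Step 4: midpoint = (5.750000 + 5.875000)/2 = 5.812500
  f(5.812500) = 4.376221
  f(mid) > 0, so root is in [5.750000, 5.812500]

midpoint = 5.812500


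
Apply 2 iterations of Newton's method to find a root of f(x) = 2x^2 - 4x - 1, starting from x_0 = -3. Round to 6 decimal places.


Newton's method: x_(n+1) = x_n - f(x_n)/f'(x_n)
f(x) = 2x^2 - 4x - 1
f'(x) = 4x - 4

Iteration 1:
  f(-3.000000) = 29.000000
  f'(-3.000000) = -16.000000
  x_1 = -3.000000 - (29.000000)/(-16.000000) = -1.187500

Iteration 2:
  f(-1.187500) = 6.570312
  f'(-1.187500) = -8.750000
  x_2 = -1.187500 - (6.570312)/(-8.750000) = -0.436607

x_2 = -0.436607


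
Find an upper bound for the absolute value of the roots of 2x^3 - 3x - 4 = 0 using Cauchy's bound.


Cauchy's bound: all roots r satisfy |r| <= 1 + max(|a_i/a_n|) for i = 0,...,n-1
where a_n is the leading coefficient.

Coefficients: [2, 0, -3, -4]
Leading coefficient a_n = 2
Ratios |a_i/a_n|: 0, 3/2, 2
Maximum ratio: 2
Cauchy's bound: |r| <= 1 + 2 = 3

Upper bound = 3


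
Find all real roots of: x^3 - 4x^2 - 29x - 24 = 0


Let p(x) = x^3 - 4x^2 - 29x - 24. By the rational root theorem (leading coefficient 1), any rational root is an integer divisor of 24: try ±1, ±2, ... in turn.
Test x = 1: value = -56 ≠ 0.
Test x = -1: value = 0 ✓, so (x + 1) is a factor.
Synthetic division by (x + 1): bring down 1; 1(-1) - 4 = -5; (-5)(-1) - 29 = -24; (-24)(-1) - 24 = 0 → quotient x^2 - 5x - 24, remainder 0.
Solve the quadratic x^2 - 5x - 24 = 0: discriminant = (-5)^2 - 4(1)(-24) = 25 + 96 = 121.
sqrt(121) = 11, so x = (5 ± 11)/2: x = 8 or x = -3.

x = -3, x = -1, x = 8


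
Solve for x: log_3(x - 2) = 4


Convert to exponential form: x - 2 = 3^4 = 81
x = 81 + 2 = 83
Check: log_3(83 - 2) = log_3(81) = log_3(81) = 4 ✓

x = 83


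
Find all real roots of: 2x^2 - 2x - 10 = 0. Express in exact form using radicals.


Using the quadratic formula: x = (-b ± sqrt(b^2 - 4ac)) / (2a)
Here a = 2, b = -2, c = -10
Discriminant = b^2 - 4ac = (-2)^2 - 4(2)(-10) = 4 + 80 = 84
Since discriminant = 84 > 0, there are two real roots.
x = (2 ± 2*sqrt(21)) / 4
Simplifying: x = (1 ± sqrt(21)) / 2
Numerically: x ≈ 2.7913 or x ≈ -1.7913

x = (1 + sqrt(21)) / 2 or x = (1 - sqrt(21)) / 2


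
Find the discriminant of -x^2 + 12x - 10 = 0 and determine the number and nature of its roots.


For ax^2 + bx + c = 0, discriminant D = b^2 - 4ac
Here a = -1, b = 12, c = -10
D = (12)^2 - 4(-1)(-10) = 144 - 40 = 104

D = 104 > 0 but not a perfect square
The equation has 2 distinct real irrational roots.

Discriminant = 104, 2 distinct real irrational roots


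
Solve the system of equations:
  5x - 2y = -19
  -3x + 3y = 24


Using Cramer's rule:
Determinant D = (5)(3) - (-3)(-2) = 15 - 6 = 9
Dx = (-19)(3) - (24)(-2) = -57 + 48 = -9
Dy = (5)(24) - (-3)(-19) = 120 - 57 = 63
x = Dx/D = -9/9 = -1
y = Dy/D = 63/9 = 7

x = -1, y = 7


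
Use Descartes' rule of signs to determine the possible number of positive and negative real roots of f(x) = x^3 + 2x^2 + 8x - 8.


Descartes' rule of signs:

For positive roots, count sign changes in f(x) = x^3 + 2x^2 + 8x - 8:
Signs of coefficients: +, +, +, -
Number of sign changes: 1
Possible positive real roots: 1

For negative roots, examine f(-x) = -x^3 + 2x^2 - 8x - 8:
Signs of coefficients: -, +, -, -
Number of sign changes: 2
Possible negative real roots: 2, 0

Positive roots: 1; Negative roots: 2 or 0


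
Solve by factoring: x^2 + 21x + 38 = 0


We need two numbers that multiply to 38 and add to 21.
Those numbers are 19 and 2 (since 19 * 2 = 38 and 19 + 2 = 21).
So x^2 + 21x + 38 = (x + 19)(x + 2) = 0
Setting each factor to zero: x = -19 or x = -2

x = -19, x = -2


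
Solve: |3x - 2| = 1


An absolute value equation |expr| = 1 gives two cases:
Case 1: 3x - 2 = 1
  3x = 3, so x = 1
Case 2: 3x - 2 = -1
  3x = 1, so x = 1/3

x = 1/3, x = 1


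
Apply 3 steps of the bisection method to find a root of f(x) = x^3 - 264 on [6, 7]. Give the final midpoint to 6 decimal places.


f(x) = x^3 - 264
f(6) = -48 < 0
f(7) = 79 > 0

Step 1: midpoint = (6.000000 + 7.000000)/2 = 6.500000
  f(6.500000) = 10.625000
  f(mid) > 0, so root is in [6.000000, 6.500000]

Step 2: midpoint = (6.000000 + 6.500000)/2 = 6.250000
  f(6.250000) = -19.859375
  f(mid) < 0, so root is in [6.250000, 6.500000]

Step 3: midpoint = (6.250000 + 6.500000)/2 = 6.375000
  f(6.375000) = -4.916016
  f(mid) < 0, so root is in [6.375000, 6.500000]

midpoint = 6.375000


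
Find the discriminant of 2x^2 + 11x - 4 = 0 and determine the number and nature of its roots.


For ax^2 + bx + c = 0, discriminant D = b^2 - 4ac
Here a = 2, b = 11, c = -4
D = (11)^2 - 4(2)(-4) = 121 + 32 = 153

D = 153 > 0 but not a perfect square
The equation has 2 distinct real irrational roots.

Discriminant = 153, 2 distinct real irrational roots


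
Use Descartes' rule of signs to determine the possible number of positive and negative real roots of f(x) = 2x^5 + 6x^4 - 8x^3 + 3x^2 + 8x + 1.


Descartes' rule of signs:

For positive roots, count sign changes in f(x) = 2x^5 + 6x^4 - 8x^3 + 3x^2 + 8x + 1:
Signs of coefficients: +, +, -, +, +, +
Number of sign changes: 2
Possible positive real roots: 2, 0

For negative roots, examine f(-x) = -2x^5 + 6x^4 + 8x^3 + 3x^2 - 8x + 1:
Signs of coefficients: -, +, +, +, -, +
Number of sign changes: 3
Possible negative real roots: 3, 1

Positive roots: 2 or 0; Negative roots: 3 or 1


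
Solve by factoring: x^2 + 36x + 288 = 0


We need two numbers that multiply to 288 and add to 36.
Those numbers are 12 and 24 (since 12 * 24 = 288 and 12 + 24 = 36).
So x^2 + 36x + 288 = (x + 12)(x + 24) = 0
Setting each factor to zero: x = -12 or x = -24

x = -24, x = -12


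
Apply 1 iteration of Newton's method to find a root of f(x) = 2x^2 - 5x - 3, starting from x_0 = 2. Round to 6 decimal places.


Newton's method: x_(n+1) = x_n - f(x_n)/f'(x_n)
f(x) = 2x^2 - 5x - 3
f'(x) = 4x - 5

Iteration 1:
  f(2.000000) = -5.000000
  f'(2.000000) = 3.000000
  x_1 = 2.000000 - (-5.000000)/(3.000000) = 3.666667

x_1 = 3.666667


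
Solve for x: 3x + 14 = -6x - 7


Starting with: 3x + 14 = -6x - 7
Move all x terms to left: (3 + 6)x = -7 - 14
Simplify: 9x = -21
Divide both sides by 9: x = -7/3

x = -7/3


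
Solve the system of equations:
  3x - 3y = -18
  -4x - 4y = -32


Using Cramer's rule:
Determinant D = (3)(-4) - (-4)(-3) = -12 - 12 = -24
Dx = (-18)(-4) - (-32)(-3) = 72 - 96 = -24
Dy = (3)(-32) - (-4)(-18) = -96 - 72 = -168
x = Dx/D = -24/-24 = 1
y = Dy/D = -168/-24 = 7

x = 1, y = 7


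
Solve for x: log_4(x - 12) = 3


Convert to exponential form: x - 12 = 4^3 = 64
x = 64 + 12 = 76
Check: log_4(76 - 12) = log_4(64) = log_4(64) = 3 ✓

x = 76


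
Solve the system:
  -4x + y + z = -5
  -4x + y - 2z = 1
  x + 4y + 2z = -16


Using Cramer's rule. Expand each determinant along the first row.
D  = (-4)*[1*2 - (-2)*4] - 1*[(-4)*2 - (-2)*1] + 1*[(-4)*4 - 1*1]
  = (-4)*(10) - 1*(-6) + 1*(-17) = -51
Dx = (-5)*[1*2 - (-2)*4] - 1*[1*2 - (-2)*(-16)] + 1*[1*4 - 1*(-16)]
  = (-5)*(10) - 1*(-30) + 1*(20) = 0
Dy = (-4)*[1*2 - (-2)*(-16)] - (-5)*[(-4)*2 - (-2)*1] + 1*[(-4)*(-16) - 1*1]
  = (-4)*(-30) - (-5)*(-6) + 1*(63) = 153
Dz = (-4)*[1*(-16) - 1*4] - 1*[(-4)*(-16) - 1*1] + (-5)*[(-4)*4 - 1*1]
  = (-4)*(-20) - 1*(63) + (-5)*(-17) = 102
x = Dx/D = 0/-51 = 0, y = Dy/D = 153/-51 = -3, z = Dz/D = 102/-51 = -2
Check eq1: (-4)(0) + (1)(-3) + (1)(-2) = -5 = -5 ✓
Check eq2: (-4)(0) + (1)(-3) + (-2)(-2) = 1 = 1 ✓
Check eq3: (1)(0) + (4)(-3) + (2)(-2) = -16 = -16 ✓

x = 0, y = -3, z = -2


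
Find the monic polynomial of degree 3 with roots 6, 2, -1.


A monic polynomial with roots 6, 2, -1 is:
p(x) = (x - 6)(x - 2)(x + 1)
After multiplying by (x - 6): x - 6
After multiplying by (x - 2): x^2 - 8x + 12
After multiplying by (x + 1): x^3 - 7x^2 + 4x + 12

x^3 - 7x^2 + 4x + 12


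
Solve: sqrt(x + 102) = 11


Square both sides: x + 102 = 11^2 = 121
x = 121 - 102 = 19
x = 19
Check: sqrt(1*19 + 102) = sqrt(121) = 11 ✓

x = 19


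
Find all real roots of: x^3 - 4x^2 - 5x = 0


The constant term is 0, so x = 0 is a root. Factor out x:
  x(x^2 - 4x - 5) = 0
Solve the quadratic x^2 - 4x - 5 = 0: discriminant = (-4)^2 - 4(1)(-5) = 16 + 20 = 36.
sqrt(36) = 6, so x = (4 ± 6)/2: x = 5 or x = -1.

x = -1, x = 0, x = 5


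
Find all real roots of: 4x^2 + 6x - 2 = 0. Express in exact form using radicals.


Using the quadratic formula: x = (-b ± sqrt(b^2 - 4ac)) / (2a)
Here a = 4, b = 6, c = -2
Discriminant = b^2 - 4ac = 6^2 - 4(4)(-2) = 36 + 32 = 68
Since discriminant = 68 > 0, there are two real roots.
x = (-6 ± 2*sqrt(17)) / 8
Simplifying: x = (-3 ± sqrt(17)) / 4
Numerically: x ≈ 0.2808 or x ≈ -1.7808

x = (-3 + sqrt(17)) / 4 or x = (-3 - sqrt(17)) / 4


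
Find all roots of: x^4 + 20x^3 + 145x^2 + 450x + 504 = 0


Let p(x) = x^4 + 20x^3 + 145x^2 + 450x + 504. By the rational root theorem (leading coefficient 1), any rational root is an integer divisor of 504: try ±1, ±2, ... in turn.
Test x = 1: value = 1120 ≠ 0.
Test x = -1: value = 180 ≠ 0.
Test x = 2: value = 2160 ≠ 0.
Test x = -2: value = 40 ≠ 0.
Test x = 3: value = 3780 ≠ 0.
Test x = -3: value = 0 ✓, so (x + 3) is a factor.
Synthetic division by (x + 3): bring down 1; 1(-3) + 20 = 17; 17(-3) + 145 = 94; 94(-3) + 450 = 168; 168(-3) + 504 = 0 → quotient x^3 + 17x^2 + 94x + 168, remainder 0.
Continue with the quotient x^3 + 17x^2 + 94x + 168 (candidates must divide 168; re-test x = -3 first in case it repeats).
Test x = -3: value = 12 ≠ 0.
Test x = 4: value = 880 ≠ 0.
Test x = -4: value = 0 ✓, so (x + 4) is a factor.
Synthetic division by (x + 4): bring down 1; 1(-4) + 17 = 13; 13(-4) + 94 = 42; 42(-4) + 168 = 0 → quotient x^2 + 13x + 42, remainder 0.
Solve the quadratic x^2 + 13x + 42 = 0: discriminant = 13^2 - 4(1)(42) = 169 - 168 = 1.
sqrt(1) = 1, so x = (-13 ± 1)/2: x = -6 or x = -7.
Collecting all roots found:

x = -7, x = -6, x = -4, x = -3


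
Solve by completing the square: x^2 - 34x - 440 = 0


Start: x^2 - 34x - 440 = 0
Move constant: x^2 - 34x = 440
Half of -34 is -17, squared is 289
Add 289 to both sides: x^2 - 34x + 289 = 729
(x - 17)^2 = 729
x - 17 = ±27
x = 17 + 27 = 44 or x = 17 - 27 = -10

x = -10, x = 44


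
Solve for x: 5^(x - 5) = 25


Express both sides with the same base.
25 = 5^2
Since the bases match, equate exponents: x - 5 = 2
So x = 2 - (-5) = 7

x = 7


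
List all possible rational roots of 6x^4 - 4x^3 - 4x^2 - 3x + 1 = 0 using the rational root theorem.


Rational root theorem: possible roots are ±p/q where:
  p divides the constant term (1): p ∈ {1}
  q divides the leading coefficient (6): q ∈ {1, 2, 3, 6}

All possible rational roots: -1, -1/2, -1/3, -1/6, 1/6, 1/3, 1/2, 1

-1, -1/2, -1/3, -1/6, 1/6, 1/3, 1/2, 1


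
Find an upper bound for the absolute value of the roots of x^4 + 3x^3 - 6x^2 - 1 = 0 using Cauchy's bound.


Cauchy's bound: all roots r satisfy |r| <= 1 + max(|a_i/a_n|) for i = 0,...,n-1
where a_n is the leading coefficient.

Coefficients: [1, 3, -6, 0, -1]
Leading coefficient a_n = 1
Ratios |a_i/a_n|: 3, 6, 0, 1
Maximum ratio: 6
Cauchy's bound: |r| <= 1 + 6 = 7

Upper bound = 7


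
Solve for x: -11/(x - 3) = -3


Multiply both sides by (x - 3): -11 = -3(x - 3)
Distribute: -11 = -3x + 9
-3x = -11 - 9 = -20
x = 20/3

x = 20/3


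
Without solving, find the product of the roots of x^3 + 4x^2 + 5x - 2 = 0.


By Vieta's formulas for x^3 + bx^2 + cx + d = 0:
  r1 + r2 + r3 = -b/a = -4
  r1*r2 + r1*r3 + r2*r3 = c/a = 5
  r1*r2*r3 = -d/a = 2


Product = 2


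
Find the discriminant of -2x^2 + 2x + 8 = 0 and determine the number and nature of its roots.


For ax^2 + bx + c = 0, discriminant D = b^2 - 4ac
Here a = -2, b = 2, c = 8
D = (2)^2 - 4(-2)(8) = 4 + 64 = 68

D = 68 > 0 but not a perfect square
The equation has 2 distinct real irrational roots.

Discriminant = 68, 2 distinct real irrational roots


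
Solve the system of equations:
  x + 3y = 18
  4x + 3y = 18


Using Cramer's rule:
Determinant D = (1)(3) - (4)(3) = 3 - 12 = -9
Dx = (18)(3) - (18)(3) = 54 - 54 = 0
Dy = (1)(18) - (4)(18) = 18 - 72 = -54
x = Dx/D = 0/-9 = 0
y = Dy/D = -54/-9 = 6

x = 0, y = 6


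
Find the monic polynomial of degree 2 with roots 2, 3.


A monic polynomial with roots 2, 3 is:
p(x) = (x - 2)(x - 3)
After multiplying by (x - 2): x - 2
After multiplying by (x - 3): x^2 - 5x + 6

x^2 - 5x + 6


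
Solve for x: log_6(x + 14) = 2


Convert to exponential form: x + 14 = 6^2 = 36
x = 36 - 14 = 22
Check: log_6(22 + 14) = log_6(36) = log_6(36) = 2 ✓

x = 22


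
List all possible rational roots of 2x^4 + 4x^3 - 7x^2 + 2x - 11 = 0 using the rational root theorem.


Rational root theorem: possible roots are ±p/q where:
  p divides the constant term (-11): p ∈ {1, 11}
  q divides the leading coefficient (2): q ∈ {1, 2}

All possible rational roots: -11, -11/2, -1, -1/2, 1/2, 1, 11/2, 11

-11, -11/2, -1, -1/2, 1/2, 1, 11/2, 11


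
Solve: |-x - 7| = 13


An absolute value equation |expr| = 13 gives two cases:
Case 1: -x - 7 = 13
  -x = 20, so x = -20
Case 2: -x - 7 = -13
  -x = -6, so x = 6

x = -20, x = 6


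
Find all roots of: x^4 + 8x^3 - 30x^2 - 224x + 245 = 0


Let p(x) = x^4 + 8x^3 - 30x^2 - 224x + 245. By the rational root theorem (leading coefficient 1), any rational root is an integer divisor of 245: try ±1, ±2, ... in turn.
Test x = 1: value = 0 ✓, so (x - 1) is a factor.
Synthetic division by (x - 1): bring down 1; 1(1) + 8 = 9; 9(1) - 30 = -21; (-21)(1) - 224 = -245; (-245)(1) + 245 = 0 → quotient x^3 + 9x^2 - 21x - 245, remainder 0.
Continue with the quotient x^3 + 9x^2 - 21x - 245 (candidates must divide 245; re-test x = 1 first in case it repeats).
Test x = 1: value = -256 ≠ 0.
Test x = -1: value = -216 ≠ 0.
Test x = 5: value = 0 ✓, so (x - 5) is a factor.
Synthetic division by (x - 5): bring down 1; 1(5) + 9 = 14; 14(5) - 21 = 49; 49(5) - 245 = 0 → quotient x^2 + 14x + 49, remainder 0.
Solve the quadratic x^2 + 14x + 49 = 0: discriminant = 14^2 - 4(1)(49) = 196 - 196 = 0.
Discriminant = 0, so a double root: x = -14/2 = -7.
Collecting all roots found:

x = -7 (multiplicity 2), x = 1, x = 5


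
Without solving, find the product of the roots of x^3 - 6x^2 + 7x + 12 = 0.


By Vieta's formulas for x^3 + bx^2 + cx + d = 0:
  r1 + r2 + r3 = -b/a = 6
  r1*r2 + r1*r3 + r2*r3 = c/a = 7
  r1*r2*r3 = -d/a = -12


Product = -12


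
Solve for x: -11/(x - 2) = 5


Multiply both sides by (x - 2): -11 = 5(x - 2)
Distribute: -11 = 5x - 10
5x = -11 + 10 = -1
x = -1/5

x = -1/5


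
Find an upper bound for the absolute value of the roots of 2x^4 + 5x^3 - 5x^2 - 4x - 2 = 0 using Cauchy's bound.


Cauchy's bound: all roots r satisfy |r| <= 1 + max(|a_i/a_n|) for i = 0,...,n-1
where a_n is the leading coefficient.

Coefficients: [2, 5, -5, -4, -2]
Leading coefficient a_n = 2
Ratios |a_i/a_n|: 5/2, 5/2, 2, 1
Maximum ratio: 5/2
Cauchy's bound: |r| <= 1 + 5/2 = 7/2

Upper bound = 7/2


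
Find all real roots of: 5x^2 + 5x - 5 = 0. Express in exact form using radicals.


Using the quadratic formula: x = (-b ± sqrt(b^2 - 4ac)) / (2a)
Here a = 5, b = 5, c = -5
Discriminant = b^2 - 4ac = 5^2 - 4(5)(-5) = 25 + 100 = 125
Since discriminant = 125 > 0, there are two real roots.
x = (-5 ± 5*sqrt(5)) / 10
Simplifying: x = (-1 ± sqrt(5)) / 2
Numerically: x ≈ 0.6180 or x ≈ -1.6180

x = (-1 + sqrt(5)) / 2 or x = (-1 - sqrt(5)) / 2


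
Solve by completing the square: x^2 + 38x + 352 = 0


Start: x^2 + 38x + 352 = 0
Move constant: x^2 + 38x = -352
Half of 38 is 19, squared is 361
Add 361 to both sides: x^2 + 38x + 361 = 9
(x + 19)^2 = 9
x + 19 = ±3
x = -19 + 3 = -16 or x = -19 - 3 = -22

x = -22, x = -16


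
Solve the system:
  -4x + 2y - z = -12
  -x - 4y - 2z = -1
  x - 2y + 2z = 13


Using Cramer's rule. Expand each determinant along the first row.
D  = (-4)*[(-4)*2 - (-2)*(-2)] - 2*[(-1)*2 - (-2)*1] + (-1)*[(-1)*(-2) - (-4)*1]
  = (-4)*(-12) - 2*(0) + (-1)*(6) = 42
Dx = (-12)*[(-4)*2 - (-2)*(-2)] - 2*[(-1)*2 - (-2)*13] + (-1)*[(-1)*(-2) - (-4)*13]
  = (-12)*(-12) - 2*(24) + (-1)*(54) = 42
Dy = (-4)*[(-1)*2 - (-2)*13] - (-12)*[(-1)*2 - (-2)*1] + (-1)*[(-1)*13 - (-1)*1]
  = (-4)*(24) - (-12)*(0) + (-1)*(-12) = -84
Dz = (-4)*[(-4)*13 - (-1)*(-2)] - 2*[(-1)*13 - (-1)*1] + (-12)*[(-1)*(-2) - (-4)*1]
  = (-4)*(-54) - 2*(-12) + (-12)*(6) = 168
x = Dx/D = 42/42 = 1, y = Dy/D = -84/42 = -2, z = Dz/D = 168/42 = 4
Check eq1: (-4)(1) + (2)(-2) + (-1)(4) = -12 = -12 ✓
Check eq2: (-1)(1) + (-4)(-2) + (-2)(4) = -1 = -1 ✓
Check eq3: (1)(1) + (-2)(-2) + (2)(4) = 13 = 13 ✓

x = 1, y = -2, z = 4


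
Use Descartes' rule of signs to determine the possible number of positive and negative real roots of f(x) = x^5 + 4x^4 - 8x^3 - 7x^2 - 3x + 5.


Descartes' rule of signs:

For positive roots, count sign changes in f(x) = x^5 + 4x^4 - 8x^3 - 7x^2 - 3x + 5:
Signs of coefficients: +, +, -, -, -, +
Number of sign changes: 2
Possible positive real roots: 2, 0

For negative roots, examine f(-x) = -x^5 + 4x^4 + 8x^3 - 7x^2 + 3x + 5:
Signs of coefficients: -, +, +, -, +, +
Number of sign changes: 3
Possible negative real roots: 3, 1

Positive roots: 2 or 0; Negative roots: 3 or 1


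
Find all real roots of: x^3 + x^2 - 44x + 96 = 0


Let p(x) = x^3 + x^2 - 44x + 96. By the rational root theorem (leading coefficient 1), any rational root is an integer divisor of 96: try ±1, ±2, ... in turn.
Test x = 1: value = 54 ≠ 0.
Test x = -1: value = 140 ≠ 0.
Test x = 2: value = 20 ≠ 0.
Test x = -2: value = 180 ≠ 0.
Test x = 3: value = 0 ✓, so (x - 3) is a factor.
Synthetic division by (x - 3): bring down 1; 1(3) + 1 = 4; 4(3) - 44 = -32; (-32)(3) + 96 = 0 → quotient x^2 + 4x - 32, remainder 0.
Solve the quadratic x^2 + 4x - 32 = 0: discriminant = 4^2 - 4(1)(-32) = 16 + 128 = 144.
sqrt(144) = 12, so x = (-4 ± 12)/2: x = 4 or x = -8.

x = -8, x = 3, x = 4


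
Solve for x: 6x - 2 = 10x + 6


Starting with: 6x - 2 = 10x + 6
Move all x terms to left: (6 - 10)x = 6 + 2
Simplify: -4x = 8
Divide both sides by -4: x = -2

x = -2


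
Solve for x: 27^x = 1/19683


Express both sides with the same base.
1/19683 = 27^(-3)
Since the bases match: x = -3

x = -3


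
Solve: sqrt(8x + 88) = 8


Square both sides: 8x + 88 = 8^2 = 64
8x = 64 - 88 = -24
x = -3
Check: sqrt(8*(-3) + 88) = sqrt(64) = 8 ✓

x = -3


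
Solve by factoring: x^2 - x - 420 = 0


We need two numbers that multiply to -420 and add to -1.
Those numbers are -21 and 20 (since (-21) * 20 = -420 and (-21) + 20 = -1).
So x^2 - x - 420 = (x - 21)(x + 20) = 0
Setting each factor to zero: x = 21 or x = -20

x = -20, x = 21


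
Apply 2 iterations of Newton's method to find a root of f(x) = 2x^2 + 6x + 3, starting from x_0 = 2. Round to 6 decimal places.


Newton's method: x_(n+1) = x_n - f(x_n)/f'(x_n)
f(x) = 2x^2 + 6x + 3
f'(x) = 4x + 6

Iteration 1:
  f(2.000000) = 23.000000
  f'(2.000000) = 14.000000
  x_1 = 2.000000 - (23.000000)/(14.000000) = 0.357143

Iteration 2:
  f(0.357143) = 5.397959
  f'(0.357143) = 7.428571
  x_2 = 0.357143 - (5.397959)/(7.428571) = -0.369505

x_2 = -0.369505


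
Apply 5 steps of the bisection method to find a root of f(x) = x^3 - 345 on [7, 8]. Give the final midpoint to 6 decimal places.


f(x) = x^3 - 345
f(7) = -2 < 0
f(8) = 167 > 0

Step 1: midpoint = (7.000000 + 8.000000)/2 = 7.500000
  f(7.500000) = 76.875000
  f(mid) > 0, so root is in [7.000000, 7.500000]

Step 2: midpoint = (7.000000 + 7.500000)/2 = 7.250000
  f(7.250000) = 36.078125
  f(mid) > 0, so root is in [7.000000, 7.250000]

Step 3: midpoint = (7.000000 + 7.250000)/2 = 7.125000
  f(7.125000) = 16.705078
  f(mid) > 0, so root is in [7.000000, 7.125000]

Step 4: midpoint = (7.000000 + 7.125000)/2 = 7.062500
  f(7.062500) = 7.269775
  f(mid) > 0, so root is in [7.000000, 7.062500]

Step 5: midpoint = (7.000000 + 7.062500)/2 = 7.031250
  f(7.031250) = 2.614288
  f(mid) > 0, so root is in [7.000000, 7.031250]

midpoint = 7.031250


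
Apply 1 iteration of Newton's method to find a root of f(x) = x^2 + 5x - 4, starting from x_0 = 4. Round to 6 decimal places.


Newton's method: x_(n+1) = x_n - f(x_n)/f'(x_n)
f(x) = x^2 + 5x - 4
f'(x) = 2x + 5

Iteration 1:
  f(4.000000) = 32.000000
  f'(4.000000) = 13.000000
  x_1 = 4.000000 - (32.000000)/(13.000000) = 1.538462

x_1 = 1.538462


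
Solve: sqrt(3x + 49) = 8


Square both sides: 3x + 49 = 8^2 = 64
3x = 64 - 49 = 15
x = 5
Check: sqrt(3*5 + 49) = sqrt(64) = 8 ✓

x = 5


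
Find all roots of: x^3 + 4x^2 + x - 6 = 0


Let p(x) = x^3 + 4x^2 + x - 6. By the rational root theorem (leading coefficient 1), any rational root is an integer divisor of 6: try ±1, ±2, ... in turn.
Test x = 1: value = 0 ✓, so (x - 1) is a factor.
Synthetic division by (x - 1): bring down 1; 1(1) + 4 = 5; 5(1) + 1 = 6; 6(1) - 6 = 0 → quotient x^2 + 5x + 6, remainder 0.
Solve the quadratic x^2 + 5x + 6 = 0: discriminant = 5^2 - 4(1)(6) = 25 - 24 = 1.
sqrt(1) = 1, so x = (-5 ± 1)/2: x = -2 or x = -3.
Collecting all roots found:

x = -3, x = -2, x = 1


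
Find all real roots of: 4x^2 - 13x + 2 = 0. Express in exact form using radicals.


Using the quadratic formula: x = (-b ± sqrt(b^2 - 4ac)) / (2a)
Here a = 4, b = -13, c = 2
Discriminant = b^2 - 4ac = (-13)^2 - 4(4)(2) = 169 - 32 = 137
Since discriminant = 137 > 0, there are two real roots.
x = (13 ± sqrt(137)) / 8
Numerically: x ≈ 3.0881 or x ≈ 0.1619

x = (13 + sqrt(137)) / 8 or x = (13 - sqrt(137)) / 8


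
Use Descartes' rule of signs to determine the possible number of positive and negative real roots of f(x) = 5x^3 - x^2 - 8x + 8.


Descartes' rule of signs:

For positive roots, count sign changes in f(x) = 5x^3 - x^2 - 8x + 8:
Signs of coefficients: +, -, -, +
Number of sign changes: 2
Possible positive real roots: 2, 0

For negative roots, examine f(-x) = -5x^3 - x^2 + 8x + 8:
Signs of coefficients: -, -, +, +
Number of sign changes: 1
Possible negative real roots: 1

Positive roots: 2 or 0; Negative roots: 1


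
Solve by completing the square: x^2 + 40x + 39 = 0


Start: x^2 + 40x + 39 = 0
Move constant: x^2 + 40x = -39
Half of 40 is 20, squared is 400
Add 400 to both sides: x^2 + 40x + 400 = 361
(x + 20)^2 = 361
x + 20 = ±19
x = -20 + 19 = -1 or x = -20 - 19 = -39

x = -39, x = -1


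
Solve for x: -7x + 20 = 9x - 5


Starting with: -7x + 20 = 9x - 5
Move all x terms to left: (-7 - 9)x = -5 - 20
Simplify: -16x = -25
Divide both sides by -16: x = 25/16

x = 25/16


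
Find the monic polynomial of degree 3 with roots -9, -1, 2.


A monic polynomial with roots -9, -1, 2 is:
p(x) = (x + 9)(x + 1)(x - 2)
After multiplying by (x + 9): x + 9
After multiplying by (x + 1): x^2 + 10x + 9
After multiplying by (x - 2): x^3 + 8x^2 - 11x - 18

x^3 + 8x^2 - 11x - 18


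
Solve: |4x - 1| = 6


An absolute value equation |expr| = 6 gives two cases:
Case 1: 4x - 1 = 6
  4x = 7, so x = 7/4
Case 2: 4x - 1 = -6
  4x = -5, so x = -5/4

x = -5/4, x = 7/4


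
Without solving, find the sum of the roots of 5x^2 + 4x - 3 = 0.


By Vieta's formulas for ax^2 + bx + c = 0:
  Sum of roots = -b/a
  Product of roots = c/a

Here a = 5, b = 4, c = -3
Sum = -(4)/5 = -4/5
Product = -3/5 = -3/5

Sum = -4/5


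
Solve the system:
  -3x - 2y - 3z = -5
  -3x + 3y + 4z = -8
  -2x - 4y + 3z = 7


Using Cramer's rule. Expand each determinant along the first row.
D  = (-3)*[3*3 - 4*(-4)] - (-2)*[(-3)*3 - 4*(-2)] + (-3)*[(-3)*(-4) - 3*(-2)]
  = (-3)*(25) - (-2)*(-1) + (-3)*(18) = -131
Dx = (-5)*[3*3 - 4*(-4)] - (-2)*[(-8)*3 - 4*7] + (-3)*[(-8)*(-4) - 3*7]
  = (-5)*(25) - (-2)*(-52) + (-3)*(11) = -262
Dy = (-3)*[(-8)*3 - 4*7] - (-5)*[(-3)*3 - 4*(-2)] + (-3)*[(-3)*7 - (-8)*(-2)]
  = (-3)*(-52) - (-5)*(-1) + (-3)*(-37) = 262
Dz = (-3)*[3*7 - (-8)*(-4)] - (-2)*[(-3)*7 - (-8)*(-2)] + (-5)*[(-3)*(-4) - 3*(-2)]
  = (-3)*(-11) - (-2)*(-37) + (-5)*(18) = -131
x = Dx/D = -262/-131 = 2, y = Dy/D = 262/-131 = -2, z = Dz/D = -131/-131 = 1
Check eq1: (-3)(2) + (-2)(-2) + (-3)(1) = -5 = -5 ✓
Check eq2: (-3)(2) + (3)(-2) + (4)(1) = -8 = -8 ✓
Check eq3: (-2)(2) + (-4)(-2) + (3)(1) = 7 = 7 ✓

x = 2, y = -2, z = 1


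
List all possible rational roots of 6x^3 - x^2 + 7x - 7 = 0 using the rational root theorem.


Rational root theorem: possible roots are ±p/q where:
  p divides the constant term (-7): p ∈ {1, 7}
  q divides the leading coefficient (6): q ∈ {1, 2, 3, 6}

All possible rational roots: -7, -7/2, -7/3, -7/6, -1, -1/2, -1/3, -1/6, 1/6, 1/3, 1/2, 1, 7/6, 7/3, 7/2, 7

-7, -7/2, -7/3, -7/6, -1, -1/2, -1/3, -1/6, 1/6, 1/3, 1/2, 1, 7/6, 7/3, 7/2, 7
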